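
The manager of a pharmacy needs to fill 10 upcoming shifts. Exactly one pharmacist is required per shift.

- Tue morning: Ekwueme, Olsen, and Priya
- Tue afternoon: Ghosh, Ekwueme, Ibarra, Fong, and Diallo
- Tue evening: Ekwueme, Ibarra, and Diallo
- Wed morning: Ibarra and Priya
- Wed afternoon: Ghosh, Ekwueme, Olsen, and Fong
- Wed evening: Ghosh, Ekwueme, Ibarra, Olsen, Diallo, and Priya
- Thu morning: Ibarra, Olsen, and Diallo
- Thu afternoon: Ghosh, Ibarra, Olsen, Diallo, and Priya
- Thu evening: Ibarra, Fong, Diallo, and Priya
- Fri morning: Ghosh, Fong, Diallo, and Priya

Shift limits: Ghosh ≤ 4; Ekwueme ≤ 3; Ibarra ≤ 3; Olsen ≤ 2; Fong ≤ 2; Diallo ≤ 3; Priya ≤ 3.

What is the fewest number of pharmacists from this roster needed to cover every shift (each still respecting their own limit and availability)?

3

10 slots to fill and no one can take more than 4, so at least ⌈10/4⌉ = 3 pharmacists are needed.
Ghosh, Ekwueme, and Ibarra alone can cover everything: Tue morning→Ekwueme, Tue afternoon→Ghosh, Tue evening→Ekwueme, Wed morning→Ibarra, Wed afternoon→Ghosh, Wed evening→Ekwueme, Thu morning→Ibarra, Thu afternoon→Ghosh, Thu evening→Ibarra, Fri morning→Ghosh.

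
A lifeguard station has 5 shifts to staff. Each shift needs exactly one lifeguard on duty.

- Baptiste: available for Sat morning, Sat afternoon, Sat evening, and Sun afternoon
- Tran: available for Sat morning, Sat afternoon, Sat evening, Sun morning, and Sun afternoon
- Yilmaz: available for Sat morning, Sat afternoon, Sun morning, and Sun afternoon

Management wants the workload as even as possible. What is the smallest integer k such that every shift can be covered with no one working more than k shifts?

With 3 lifeguards and 5 worker-slots to fill, someone must work at least ⌈5/3⌉ = 2 shifts, so k ≥ 2.
k = 2 works: Sat morning→Baptiste, Sat afternoon→Tran, Sat evening→Baptiste, Sun morning→Tran, Sun afternoon→Yilmaz.
Loads: Baptiste 2, Tran 2, Yilmaz 1 — all ≤ 2.

2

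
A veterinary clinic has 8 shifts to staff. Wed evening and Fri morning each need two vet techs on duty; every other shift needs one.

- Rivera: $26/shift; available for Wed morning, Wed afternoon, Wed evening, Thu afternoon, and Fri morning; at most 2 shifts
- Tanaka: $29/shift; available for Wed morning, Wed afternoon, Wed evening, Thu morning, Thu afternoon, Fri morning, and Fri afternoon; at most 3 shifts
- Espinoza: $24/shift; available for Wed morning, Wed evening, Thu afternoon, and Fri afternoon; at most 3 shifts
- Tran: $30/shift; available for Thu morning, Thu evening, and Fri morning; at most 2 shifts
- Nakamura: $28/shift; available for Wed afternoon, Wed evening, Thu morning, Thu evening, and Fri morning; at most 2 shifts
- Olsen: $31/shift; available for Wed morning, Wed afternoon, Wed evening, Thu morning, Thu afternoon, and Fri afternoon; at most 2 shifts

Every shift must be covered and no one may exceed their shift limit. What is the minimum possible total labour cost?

Picking the cheapest available vet tech for each shift independently would cost $258, but that ignores the shift limits.
An optimal schedule: Wed morning→Espinoza, Wed afternoon→Rivera, Wed evening→Espinoza+Tanaka, Thu morning→Nakamura, Thu afternoon→Tanaka, Thu evening→Nakamura, Fri morning→Rivera+Tanaka, Fri afternoon→Espinoza.
Total: 24 + 26 + 24 + 29 + 28 + 29 + 28 + 26 + 29 + 24 = $267.

$267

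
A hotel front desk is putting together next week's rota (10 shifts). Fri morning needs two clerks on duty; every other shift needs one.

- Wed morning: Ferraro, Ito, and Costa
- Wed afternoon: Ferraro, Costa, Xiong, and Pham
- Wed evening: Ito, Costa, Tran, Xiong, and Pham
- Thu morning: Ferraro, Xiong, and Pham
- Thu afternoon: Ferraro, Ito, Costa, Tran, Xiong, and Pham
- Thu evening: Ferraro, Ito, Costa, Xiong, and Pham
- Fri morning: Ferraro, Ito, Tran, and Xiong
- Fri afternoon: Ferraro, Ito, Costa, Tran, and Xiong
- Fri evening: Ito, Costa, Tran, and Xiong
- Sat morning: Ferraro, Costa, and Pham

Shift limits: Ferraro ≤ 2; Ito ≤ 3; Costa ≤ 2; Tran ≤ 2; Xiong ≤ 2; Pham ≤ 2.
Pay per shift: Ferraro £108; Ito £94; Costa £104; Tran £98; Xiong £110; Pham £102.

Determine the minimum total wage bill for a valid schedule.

£1106

Picking the cheapest available clerk for each shift independently would cost £1062, but that ignores the shift limits.
An optimal schedule: Wed morning→Ito, Wed afternoon→Costa, Wed evening→Ito, Thu morning→Pham, Thu afternoon→Ferraro, Thu evening→Costa, Fri morning→Tran+Ferraro, Fri afternoon→Tran, Fri evening→Ito, Sat morning→Pham.
Total: 94 + 104 + 94 + 102 + 108 + 104 + 98 + 108 + 98 + 94 + 102 = £1106.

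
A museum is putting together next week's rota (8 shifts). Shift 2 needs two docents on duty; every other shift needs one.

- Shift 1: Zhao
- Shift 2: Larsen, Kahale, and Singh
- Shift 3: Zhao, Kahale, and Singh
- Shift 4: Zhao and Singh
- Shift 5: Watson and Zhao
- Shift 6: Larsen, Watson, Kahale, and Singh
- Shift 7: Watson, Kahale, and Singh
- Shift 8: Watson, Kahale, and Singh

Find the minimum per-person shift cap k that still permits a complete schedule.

2

With 5 docents and 9 worker-slots to fill, someone must work at least ⌈9/5⌉ = 2 shifts, so k ≥ 2.
k = 2 works: Shift 1→Zhao, Shift 2→Larsen+Kahale, Shift 3→Kahale, Shift 4→Zhao, Shift 5→Watson, Shift 6→Larsen, Shift 7→Watson, Shift 8→Singh.
Loads: Larsen 2, Watson 2, Zhao 2, Kahale 2, Singh 1 — all ≤ 2.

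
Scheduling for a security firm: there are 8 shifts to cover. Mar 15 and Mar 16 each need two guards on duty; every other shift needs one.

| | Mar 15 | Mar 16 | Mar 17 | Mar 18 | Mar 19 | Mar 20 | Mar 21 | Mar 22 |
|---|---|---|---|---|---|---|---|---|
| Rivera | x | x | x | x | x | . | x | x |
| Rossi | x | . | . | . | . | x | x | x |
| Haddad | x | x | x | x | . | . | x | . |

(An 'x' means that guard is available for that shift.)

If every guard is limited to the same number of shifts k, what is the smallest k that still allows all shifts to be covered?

With 3 guards and 10 worker-slots to fill, someone must work at least ⌈10/3⌉ = 4 shifts, so k ≥ 4.
k = 4 works: Mar 15→Rossi+Haddad, Mar 16→Rivera+Haddad, Mar 17→Rivera, Mar 18→Rivera, Mar 19→Rivera, Mar 20→Rossi, Mar 21→Rossi, Mar 22→Rossi.
Loads: Rivera 4, Rossi 4, Haddad 2 — all ≤ 4.

4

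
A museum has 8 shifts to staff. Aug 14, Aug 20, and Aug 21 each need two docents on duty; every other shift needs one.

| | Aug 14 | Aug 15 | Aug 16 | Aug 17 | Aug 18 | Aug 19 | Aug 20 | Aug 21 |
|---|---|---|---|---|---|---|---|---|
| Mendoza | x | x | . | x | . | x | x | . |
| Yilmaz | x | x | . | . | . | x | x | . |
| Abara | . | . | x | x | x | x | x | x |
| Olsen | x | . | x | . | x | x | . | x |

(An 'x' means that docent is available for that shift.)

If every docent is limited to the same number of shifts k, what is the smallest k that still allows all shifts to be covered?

With 4 docents and 11 worker-slots to fill, someone must work at least ⌈11/4⌉ = 3 shifts, so k ≥ 3.
k = 3 works: Aug 14→Yilmaz+Olsen, Aug 15→Mendoza, Aug 16→Abara, Aug 17→Mendoza, Aug 18→Abara, Aug 19→Yilmaz, Aug 20→Mendoza+Yilmaz, Aug 21→Abara+Olsen.
Loads: Mendoza 3, Yilmaz 3, Abara 3, Olsen 2 — all ≤ 3.

3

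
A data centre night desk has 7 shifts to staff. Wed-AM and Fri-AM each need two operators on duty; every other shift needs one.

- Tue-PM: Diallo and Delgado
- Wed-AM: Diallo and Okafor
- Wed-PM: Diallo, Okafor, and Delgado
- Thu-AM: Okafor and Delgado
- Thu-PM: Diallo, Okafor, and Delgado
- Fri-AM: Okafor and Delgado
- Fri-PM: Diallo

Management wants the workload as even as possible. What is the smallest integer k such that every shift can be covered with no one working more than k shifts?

With 3 operators and 9 worker-slots to fill, someone must work at least ⌈9/3⌉ = 3 shifts, so k ≥ 3.
k = 3 works: Tue-PM→Diallo, Wed-AM→Diallo+Okafor, Wed-PM→Delgado, Thu-AM→Okafor, Thu-PM→Delgado, Fri-AM→Okafor+Delgado, Fri-PM→Diallo.
Loads: Diallo 3, Okafor 3, Delgado 3 — all ≤ 3.

3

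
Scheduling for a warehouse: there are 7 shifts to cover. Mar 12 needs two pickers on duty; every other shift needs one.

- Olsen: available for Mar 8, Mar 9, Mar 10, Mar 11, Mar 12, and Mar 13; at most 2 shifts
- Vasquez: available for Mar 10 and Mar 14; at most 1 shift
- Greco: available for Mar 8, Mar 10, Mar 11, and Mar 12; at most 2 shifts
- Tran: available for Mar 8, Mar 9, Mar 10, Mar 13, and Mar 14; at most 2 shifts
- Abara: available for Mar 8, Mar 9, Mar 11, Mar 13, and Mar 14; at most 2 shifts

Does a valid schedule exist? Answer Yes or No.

Yes

Mar 12 can only be covered by Olsen and Greco, so that assignment is forced.
One valid schedule: Mar 8→Abara, Mar 9→Olsen, Mar 10→Tran, Mar 11→Greco, Mar 12→Olsen+Greco, Mar 13→Tran, Mar 14→Vasquez.
Loads: Olsen 2/2, Vasquez 1/1, Greco 2/2, Tran 2/2, Abara 1/2 — all within limits.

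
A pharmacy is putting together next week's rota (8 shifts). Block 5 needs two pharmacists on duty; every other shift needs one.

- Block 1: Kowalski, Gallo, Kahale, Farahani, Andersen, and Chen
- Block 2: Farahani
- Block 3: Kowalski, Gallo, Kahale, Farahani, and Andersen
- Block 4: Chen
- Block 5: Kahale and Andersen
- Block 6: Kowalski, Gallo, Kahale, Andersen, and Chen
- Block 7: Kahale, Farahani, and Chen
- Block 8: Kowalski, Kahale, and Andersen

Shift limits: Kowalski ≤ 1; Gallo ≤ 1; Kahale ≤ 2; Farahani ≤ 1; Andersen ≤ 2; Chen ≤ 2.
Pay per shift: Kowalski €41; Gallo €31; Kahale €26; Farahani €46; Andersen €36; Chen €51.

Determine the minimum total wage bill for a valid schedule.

€344

Block 2 can only be covered by Farahani, so that assignment is forced.
Block 4 can only be covered by Chen, so that assignment is forced.
Block 5 can only be covered by Kahale and Andersen, so that assignment is forced.
Picking the cheapest available pharmacist for each shift independently would cost €289, but that ignores the shift limits.
An optimal schedule: Block 1→Chen, Block 2→Farahani, Block 3→Gallo, Block 4→Chen, Block 5→Kahale+Andersen, Block 6→Andersen, Block 7→Kahale, Block 8→Kowalski.
Total: 51 + 46 + 31 + 51 + 26 + 36 + 36 + 26 + 41 = €344.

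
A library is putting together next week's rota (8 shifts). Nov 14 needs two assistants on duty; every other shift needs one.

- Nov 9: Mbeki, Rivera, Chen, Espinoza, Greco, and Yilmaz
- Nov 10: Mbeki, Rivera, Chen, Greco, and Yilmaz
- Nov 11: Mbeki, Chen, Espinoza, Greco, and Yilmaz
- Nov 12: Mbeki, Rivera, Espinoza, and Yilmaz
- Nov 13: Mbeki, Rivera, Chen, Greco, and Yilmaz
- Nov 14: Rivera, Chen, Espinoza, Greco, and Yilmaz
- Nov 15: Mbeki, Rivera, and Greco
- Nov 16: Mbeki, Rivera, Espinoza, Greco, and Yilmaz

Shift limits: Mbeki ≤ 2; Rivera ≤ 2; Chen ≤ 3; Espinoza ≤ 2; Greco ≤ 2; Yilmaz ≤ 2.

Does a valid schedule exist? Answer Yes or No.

One valid schedule: Nov 9→Chen, Nov 10→Rivera, Nov 11→Chen, Nov 12→Mbeki, Nov 13→Rivera, Nov 14→Chen+Espinoza, Nov 15→Mbeki, Nov 16→Espinoza.
Loads: Mbeki 2/2, Rivera 2/2, Chen 3/3, Espinoza 2/2, Greco 0/2, Yilmaz 0/2 — all within limits.

Yes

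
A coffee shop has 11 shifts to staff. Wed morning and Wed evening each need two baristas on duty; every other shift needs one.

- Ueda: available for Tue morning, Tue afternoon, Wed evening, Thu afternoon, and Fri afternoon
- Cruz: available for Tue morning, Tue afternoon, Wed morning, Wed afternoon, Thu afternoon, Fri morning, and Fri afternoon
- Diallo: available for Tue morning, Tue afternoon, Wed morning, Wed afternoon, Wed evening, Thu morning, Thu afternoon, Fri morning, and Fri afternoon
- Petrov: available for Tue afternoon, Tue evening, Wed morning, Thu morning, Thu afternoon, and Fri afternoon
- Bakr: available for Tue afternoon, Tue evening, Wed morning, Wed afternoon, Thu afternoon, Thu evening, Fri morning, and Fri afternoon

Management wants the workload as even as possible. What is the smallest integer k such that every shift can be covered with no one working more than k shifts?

With 5 baristas and 13 worker-slots to fill, someone must work at least ⌈13/5⌉ = 3 shifts, so k ≥ 3.
k = 3 works: Tue morning→Ueda, Tue afternoon→Ueda, Tue evening→Petrov, Wed morning→Petrov+Bakr, Wed afternoon→Cruz, Wed evening→Ueda+Diallo, Thu morning→Diallo, Thu afternoon→Cruz, Thu evening→Bakr, Fri morning→Cruz, Fri afternoon→Diallo.
Loads: Ueda 3, Cruz 3, Diallo 3, Petrov 2, Bakr 2 — all ≤ 3.

3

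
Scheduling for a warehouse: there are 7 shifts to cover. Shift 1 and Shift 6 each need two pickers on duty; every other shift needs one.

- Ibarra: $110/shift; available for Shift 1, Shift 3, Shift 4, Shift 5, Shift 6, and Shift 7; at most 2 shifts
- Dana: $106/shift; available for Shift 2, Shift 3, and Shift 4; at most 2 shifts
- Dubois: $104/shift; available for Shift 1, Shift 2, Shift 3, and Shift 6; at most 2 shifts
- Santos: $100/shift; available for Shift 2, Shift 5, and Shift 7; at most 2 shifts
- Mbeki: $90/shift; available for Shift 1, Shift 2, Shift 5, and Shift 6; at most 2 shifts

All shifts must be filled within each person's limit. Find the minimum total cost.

$910

Picking the cheapest available picker for each shift independently would cost $878, but that ignores the shift limits.
An optimal schedule: Shift 1→Mbeki+Dubois, Shift 2→Dana, Shift 3→Dubois, Shift 4→Dana, Shift 5→Santos, Shift 6→Mbeki+Ibarra, Shift 7→Santos.
Total: 90 + 104 + 106 + 104 + 106 + 100 + 90 + 110 + 100 = $910.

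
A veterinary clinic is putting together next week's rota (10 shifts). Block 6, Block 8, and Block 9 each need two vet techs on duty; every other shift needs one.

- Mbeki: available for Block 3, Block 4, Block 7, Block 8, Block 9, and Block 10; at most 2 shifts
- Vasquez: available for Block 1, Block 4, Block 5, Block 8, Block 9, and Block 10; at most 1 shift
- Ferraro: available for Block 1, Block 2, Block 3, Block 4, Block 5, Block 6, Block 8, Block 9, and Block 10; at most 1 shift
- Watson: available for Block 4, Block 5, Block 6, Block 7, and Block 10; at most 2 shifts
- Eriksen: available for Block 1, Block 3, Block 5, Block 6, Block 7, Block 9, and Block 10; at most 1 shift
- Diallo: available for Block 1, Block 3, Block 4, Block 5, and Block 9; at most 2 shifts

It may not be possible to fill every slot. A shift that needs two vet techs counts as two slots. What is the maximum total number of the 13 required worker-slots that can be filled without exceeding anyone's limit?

Total capacity across all vet techs is 2+1+1+2+1+2 = 9, and 13 slots are needed, so at most 9 can be filled.
An assignment achieving 9: Block 1→Diallo, Block 2→Ferraro, Block 3→Diallo, Block 4→Watson, Block 6→Watson+Eriksen, Block 7→Mbeki, Block 8→Mbeki+Vasquez.
Loads: Mbeki 2/2, Vasquez 1/1, Ferraro 1/1, Watson 2/2, Eriksen 1/1, Diallo 2/2.

9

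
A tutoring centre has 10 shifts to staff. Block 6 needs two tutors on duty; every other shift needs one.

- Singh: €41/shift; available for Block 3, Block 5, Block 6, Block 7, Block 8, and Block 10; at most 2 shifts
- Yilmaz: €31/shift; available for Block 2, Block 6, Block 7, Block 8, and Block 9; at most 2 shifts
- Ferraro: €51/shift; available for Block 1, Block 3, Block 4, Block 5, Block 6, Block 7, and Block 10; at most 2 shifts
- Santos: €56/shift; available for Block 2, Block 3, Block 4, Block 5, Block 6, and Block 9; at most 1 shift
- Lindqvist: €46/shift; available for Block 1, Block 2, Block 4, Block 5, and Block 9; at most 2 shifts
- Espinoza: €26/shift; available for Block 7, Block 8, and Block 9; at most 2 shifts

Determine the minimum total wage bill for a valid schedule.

€446

Picking the cheapest available tutor for each shift independently would cost €396, but that ignores the shift limits.
An optimal schedule: Block 1→Ferraro, Block 2→Yilmaz, Block 3→Singh, Block 4→Ferraro, Block 5→Lindqvist, Block 6→Yilmaz+Santos, Block 7→Espinoza, Block 8→Espinoza, Block 9→Lindqvist, Block 10→Singh.
Total: 51 + 31 + 41 + 51 + 46 + 31 + 56 + 26 + 26 + 46 + 41 = €446.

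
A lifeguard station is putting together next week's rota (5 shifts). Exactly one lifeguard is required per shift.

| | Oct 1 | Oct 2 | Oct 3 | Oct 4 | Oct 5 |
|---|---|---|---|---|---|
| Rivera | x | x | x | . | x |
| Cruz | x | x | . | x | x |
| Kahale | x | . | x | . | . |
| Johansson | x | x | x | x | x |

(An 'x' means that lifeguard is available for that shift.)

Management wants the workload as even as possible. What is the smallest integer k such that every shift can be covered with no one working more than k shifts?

2

With 4 lifeguards and 5 worker-slots to fill, someone must work at least ⌈5/4⌉ = 2 shifts, so k ≥ 2.
k = 2 works: Oct 1→Kahale, Oct 2→Rivera, Oct 3→Rivera, Oct 4→Cruz, Oct 5→Cruz.
Loads: Rivera 2, Cruz 2, Kahale 1, Johansson 0 — all ≤ 2.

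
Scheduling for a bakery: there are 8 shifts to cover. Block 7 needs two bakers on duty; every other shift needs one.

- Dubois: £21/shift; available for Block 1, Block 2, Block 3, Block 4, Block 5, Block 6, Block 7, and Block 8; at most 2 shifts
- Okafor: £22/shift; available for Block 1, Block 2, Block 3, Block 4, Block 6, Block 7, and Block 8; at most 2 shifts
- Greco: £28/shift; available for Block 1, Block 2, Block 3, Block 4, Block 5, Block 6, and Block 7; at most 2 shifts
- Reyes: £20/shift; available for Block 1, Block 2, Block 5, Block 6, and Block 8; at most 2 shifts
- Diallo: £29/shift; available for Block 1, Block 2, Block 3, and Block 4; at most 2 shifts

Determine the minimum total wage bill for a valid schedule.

Picking the cheapest available baker for each shift independently would cost £185, but that ignores the shift limits.
An optimal schedule: Block 1→Reyes, Block 2→Diallo, Block 3→Greco, Block 4→Greco, Block 5→Dubois, Block 6→Reyes, Block 7→Dubois+Okafor, Block 8→Okafor.
Total: 20 + 29 + 28 + 28 + 21 + 20 + 21 + 22 + 22 = £211.

£211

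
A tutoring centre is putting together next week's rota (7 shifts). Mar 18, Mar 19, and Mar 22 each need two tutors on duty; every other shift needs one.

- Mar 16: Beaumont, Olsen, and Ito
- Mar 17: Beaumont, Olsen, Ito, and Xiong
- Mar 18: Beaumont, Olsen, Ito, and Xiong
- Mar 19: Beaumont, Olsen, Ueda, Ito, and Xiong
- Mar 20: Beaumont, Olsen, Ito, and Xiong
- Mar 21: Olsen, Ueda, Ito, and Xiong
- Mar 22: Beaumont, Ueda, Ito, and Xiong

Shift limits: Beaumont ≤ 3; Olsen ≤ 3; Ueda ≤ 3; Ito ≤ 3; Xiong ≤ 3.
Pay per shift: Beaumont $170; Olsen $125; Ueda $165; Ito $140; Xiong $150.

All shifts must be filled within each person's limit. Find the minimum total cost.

$1410

Picking the cheapest available tutor for each shift independently would cost $1320, but that ignores the shift limits.
An optimal schedule: Mar 16→Olsen, Mar 17→Olsen, Mar 18→Ito+Xiong, Mar 19→Xiong+Ueda, Mar 20→Olsen, Mar 21→Ito, Mar 22→Ito+Xiong.
Total: 125 + 125 + 140 + 150 + 150 + 165 + 125 + 140 + 140 + 150 = $1410.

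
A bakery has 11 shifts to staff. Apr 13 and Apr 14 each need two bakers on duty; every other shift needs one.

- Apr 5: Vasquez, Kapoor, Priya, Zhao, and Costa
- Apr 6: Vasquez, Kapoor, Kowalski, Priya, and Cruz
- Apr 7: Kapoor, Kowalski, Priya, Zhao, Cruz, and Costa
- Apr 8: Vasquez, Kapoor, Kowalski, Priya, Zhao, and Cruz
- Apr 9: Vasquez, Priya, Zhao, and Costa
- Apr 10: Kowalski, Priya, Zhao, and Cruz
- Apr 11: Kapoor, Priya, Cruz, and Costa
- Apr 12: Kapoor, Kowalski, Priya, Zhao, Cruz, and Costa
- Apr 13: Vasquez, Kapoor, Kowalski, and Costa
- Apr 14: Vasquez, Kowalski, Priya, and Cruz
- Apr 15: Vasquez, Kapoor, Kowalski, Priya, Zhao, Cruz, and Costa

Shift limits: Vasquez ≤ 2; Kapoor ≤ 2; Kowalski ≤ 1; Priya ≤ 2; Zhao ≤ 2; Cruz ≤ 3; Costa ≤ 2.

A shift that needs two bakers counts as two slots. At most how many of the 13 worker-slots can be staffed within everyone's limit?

Total capacity across all bakers is 2+2+1+2+2+3+2 = 14, and 13 slots are needed, so at most 13 can be filled.
An assignment achieving 13: Apr 5→Priya, Apr 6→Cruz, Apr 7→Zhao, Apr 8→Zhao, Apr 9→Vasquez, Apr 10→Kowalski, Apr 11→Kapoor, Apr 12→Cruz, Apr 13→Vasquez+Kapoor, Apr 14→Priya+Cruz, Apr 15→Costa.
Loads: Vasquez 2/2, Kapoor 2/2, Kowalski 1/1, Priya 2/2, Zhao 2/2, Cruz 3/3, Costa 1/2.

13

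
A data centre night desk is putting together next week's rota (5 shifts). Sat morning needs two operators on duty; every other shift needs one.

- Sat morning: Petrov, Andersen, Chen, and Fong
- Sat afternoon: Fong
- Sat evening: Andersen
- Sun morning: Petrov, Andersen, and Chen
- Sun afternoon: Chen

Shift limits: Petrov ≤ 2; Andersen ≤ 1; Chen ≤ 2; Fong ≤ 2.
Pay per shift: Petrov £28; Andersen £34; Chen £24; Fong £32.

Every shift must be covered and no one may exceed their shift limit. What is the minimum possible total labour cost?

£170

Sat afternoon can only be covered by Fong, so that assignment is forced.
Sat evening can only be covered by Andersen, so that assignment is forced.
Sun afternoon can only be covered by Chen, so that assignment is forced.
Picking the cheapest available operator for each shift independently would cost £166, but that ignores the shift limits.
An optimal schedule: Sat morning→Petrov+Chen, Sat afternoon→Fong, Sat evening→Andersen, Sun morning→Petrov, Sun afternoon→Chen.
Total: 28 + 24 + 32 + 34 + 28 + 24 = £170.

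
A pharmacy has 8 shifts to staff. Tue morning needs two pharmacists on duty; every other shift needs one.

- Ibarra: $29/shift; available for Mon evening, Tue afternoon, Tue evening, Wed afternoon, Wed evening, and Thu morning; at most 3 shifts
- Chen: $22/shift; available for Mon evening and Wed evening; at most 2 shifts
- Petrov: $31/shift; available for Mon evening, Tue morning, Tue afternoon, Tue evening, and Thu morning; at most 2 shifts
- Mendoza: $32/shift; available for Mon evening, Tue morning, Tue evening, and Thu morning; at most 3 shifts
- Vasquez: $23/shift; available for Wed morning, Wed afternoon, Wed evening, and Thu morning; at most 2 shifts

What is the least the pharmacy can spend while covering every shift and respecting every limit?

Tue morning can only be covered by Petrov and Mendoza, so that assignment is forced.
Wed morning can only be covered by Vasquez, so that assignment is forced.
Picking the cheapest available pharmacist for each shift independently would cost $234, but that ignores the shift limits.
An optimal schedule: Mon evening→Chen, Tue morning→Petrov+Mendoza, Tue afternoon→Ibarra, Tue evening→Ibarra, Wed morning→Vasquez, Wed afternoon→Vasquez, Wed evening→Chen, Thu morning→Ibarra.
Total: 22 + 31 + 32 + 29 + 29 + 23 + 23 + 22 + 29 = $240.

$240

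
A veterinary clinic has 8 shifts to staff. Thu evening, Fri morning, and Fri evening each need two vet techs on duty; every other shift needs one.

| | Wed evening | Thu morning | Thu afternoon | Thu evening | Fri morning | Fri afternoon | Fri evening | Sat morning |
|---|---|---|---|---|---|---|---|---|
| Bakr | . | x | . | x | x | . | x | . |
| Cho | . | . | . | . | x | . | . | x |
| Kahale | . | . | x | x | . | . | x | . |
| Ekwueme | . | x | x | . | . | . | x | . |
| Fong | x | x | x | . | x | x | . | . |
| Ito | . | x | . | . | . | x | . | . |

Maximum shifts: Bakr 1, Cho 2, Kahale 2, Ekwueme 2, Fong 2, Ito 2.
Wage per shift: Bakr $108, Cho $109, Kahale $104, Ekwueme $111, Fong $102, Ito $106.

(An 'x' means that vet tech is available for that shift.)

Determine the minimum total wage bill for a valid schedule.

Wed evening can only be covered by Fong, so that assignment is forced.
Thu evening can only be covered by Bakr and Kahale, so that assignment is forced.
Sat morning can only be covered by Cho, so that assignment is forced.
Picking the cheapest available vet tech for each shift independently would cost $1151, but that ignores the shift limits.
An optimal schedule: Wed evening→Fong, Thu morning→Ito, Thu afternoon→Ekwueme, Thu evening→Bakr+Kahale, Fri morning→Cho+Fong, Fri afternoon→Ito, Fri evening→Kahale+Ekwueme, Sat morning→Cho.
Total: 102 + 106 + 111 + 108 + 104 + 109 + 102 + 106 + 104 + 111 + 109 = $1172.

$1172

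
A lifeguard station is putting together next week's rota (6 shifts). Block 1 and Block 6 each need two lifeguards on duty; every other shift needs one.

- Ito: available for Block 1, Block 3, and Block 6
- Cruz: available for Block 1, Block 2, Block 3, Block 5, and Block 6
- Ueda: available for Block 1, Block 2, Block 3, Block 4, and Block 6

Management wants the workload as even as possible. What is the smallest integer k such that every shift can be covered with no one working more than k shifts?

3

With 3 lifeguards and 8 worker-slots to fill, someone must work at least ⌈8/3⌉ = 3 shifts, so k ≥ 3.
k = 3 works: Block 1→Ito+Cruz, Block 2→Cruz, Block 3→Ito, Block 4→Ueda, Block 5→Cruz, Block 6→Ito+Ueda.
Loads: Ito 3, Cruz 3, Ueda 2 — all ≤ 3.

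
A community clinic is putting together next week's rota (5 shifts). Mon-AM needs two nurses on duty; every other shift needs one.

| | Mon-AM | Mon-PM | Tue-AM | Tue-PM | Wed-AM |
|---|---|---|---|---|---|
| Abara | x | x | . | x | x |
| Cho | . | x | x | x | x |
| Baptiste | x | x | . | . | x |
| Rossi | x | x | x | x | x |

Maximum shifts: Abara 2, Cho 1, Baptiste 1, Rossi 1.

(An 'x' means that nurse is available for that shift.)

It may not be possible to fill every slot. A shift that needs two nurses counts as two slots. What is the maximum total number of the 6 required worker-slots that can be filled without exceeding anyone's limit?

Total capacity across all nurses is 2+1+1+1 = 5, and 6 slots are needed, so at most 5 can be filled.
An assignment achieving 5: Mon-AM→Abara+Baptiste, Mon-PM→Rossi, Tue-AM→Cho, Tue-PM→Abara.
Loads: Abara 2/2, Cho 1/1, Baptiste 1/1, Rossi 1/1.

5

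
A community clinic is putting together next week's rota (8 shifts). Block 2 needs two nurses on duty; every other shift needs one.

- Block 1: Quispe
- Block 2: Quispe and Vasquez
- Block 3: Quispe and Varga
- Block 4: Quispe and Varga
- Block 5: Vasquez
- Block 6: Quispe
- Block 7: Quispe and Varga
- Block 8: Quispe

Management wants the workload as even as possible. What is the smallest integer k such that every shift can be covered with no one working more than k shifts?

With 3 nurses and 9 worker-slots to fill, someone must work at least ⌈9/3⌉ = 3 shifts, so k ≥ 3.
k = 3 fails: Shifts {Block 1, Block 2, Block 6, Block 8} need 5 worker-slots in total, but the nurses available for any of those shifts (Quispe and Vasquez) can supply at most 4 among them. So no valid schedule exists.
k = 4 works: Block 1→Quispe, Block 2→Quispe+Vasquez, Block 3→Varga, Block 4→Varga, Block 5→Vasquez, Block 6→Quispe, Block 7→Varga, Block 8→Quispe.
Loads: Quispe 4, Varga 3, Vasquez 2 — all ≤ 4.

4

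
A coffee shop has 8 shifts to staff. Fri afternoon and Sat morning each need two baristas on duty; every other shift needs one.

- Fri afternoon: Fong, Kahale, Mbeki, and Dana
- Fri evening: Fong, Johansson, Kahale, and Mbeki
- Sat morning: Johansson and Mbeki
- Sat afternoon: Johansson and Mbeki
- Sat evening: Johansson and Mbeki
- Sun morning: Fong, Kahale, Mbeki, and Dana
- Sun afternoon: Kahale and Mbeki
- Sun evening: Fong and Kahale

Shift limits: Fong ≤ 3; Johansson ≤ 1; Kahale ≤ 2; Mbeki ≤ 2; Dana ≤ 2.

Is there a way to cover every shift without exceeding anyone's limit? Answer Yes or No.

No

Total capacity is 10 and 10 slots are needed, so capacity alone doesn't rule it out.
Shifts {Sat morning, Sat afternoon, Sat evening} need 4 worker-slots in total, but the baristas available for any of those shifts (Johansson and Mbeki) can supply at most 3 among them. So no valid schedule exists.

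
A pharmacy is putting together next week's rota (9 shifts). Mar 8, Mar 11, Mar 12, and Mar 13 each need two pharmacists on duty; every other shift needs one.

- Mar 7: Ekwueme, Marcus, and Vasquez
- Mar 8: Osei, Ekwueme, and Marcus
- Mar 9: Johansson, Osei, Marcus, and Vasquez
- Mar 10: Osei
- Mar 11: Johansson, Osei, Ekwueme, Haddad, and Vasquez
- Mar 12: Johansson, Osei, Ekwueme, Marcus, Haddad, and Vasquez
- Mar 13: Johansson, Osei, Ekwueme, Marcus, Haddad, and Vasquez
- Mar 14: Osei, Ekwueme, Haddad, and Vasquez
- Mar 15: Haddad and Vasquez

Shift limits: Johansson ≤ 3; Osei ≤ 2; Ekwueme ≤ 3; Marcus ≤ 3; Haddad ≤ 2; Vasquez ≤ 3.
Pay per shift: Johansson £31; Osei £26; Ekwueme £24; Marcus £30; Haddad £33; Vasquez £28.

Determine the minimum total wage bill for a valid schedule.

£360

Mar 10 can only be covered by Osei, so that assignment is forced.
Picking the cheapest available pharmacist for each shift independently would cost £328, but that ignores the shift limits.
An optimal schedule: Mar 7→Ekwueme, Mar 8→Ekwueme+Osei, Mar 9→Marcus, Mar 10→Osei, Mar 11→Vasquez+Johansson, Mar 12→Vasquez+Marcus, Mar 13→Marcus+Johansson, Mar 14→Ekwueme, Mar 15→Vasquez.
Total: 24 + 24 + 26 + 30 + 26 + 28 + 31 + 28 + 30 + 30 + 31 + 24 + 28 = £360.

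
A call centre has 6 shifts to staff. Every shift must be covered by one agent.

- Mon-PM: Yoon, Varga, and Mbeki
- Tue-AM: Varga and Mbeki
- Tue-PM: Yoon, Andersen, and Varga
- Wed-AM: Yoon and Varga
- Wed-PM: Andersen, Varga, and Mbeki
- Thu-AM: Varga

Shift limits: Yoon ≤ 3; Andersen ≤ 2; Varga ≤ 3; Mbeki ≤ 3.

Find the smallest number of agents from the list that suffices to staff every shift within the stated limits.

2

6 slots to fill and no one can take more than 3, so at least ⌈6/3⌉ = 2 agents are needed.
Yoon and Varga alone can cover everything: Mon-PM→Yoon, Tue-AM→Varga, Tue-PM→Yoon, Wed-AM→Yoon, Wed-PM→Varga, Thu-AM→Varga.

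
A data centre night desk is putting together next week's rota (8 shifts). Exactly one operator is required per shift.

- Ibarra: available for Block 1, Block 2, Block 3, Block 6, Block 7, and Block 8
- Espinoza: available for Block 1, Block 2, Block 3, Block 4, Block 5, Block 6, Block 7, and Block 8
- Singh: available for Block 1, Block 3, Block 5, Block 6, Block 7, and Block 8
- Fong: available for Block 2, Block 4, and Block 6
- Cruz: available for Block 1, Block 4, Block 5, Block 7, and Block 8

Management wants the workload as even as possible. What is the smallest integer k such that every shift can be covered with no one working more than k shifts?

With 5 operators and 8 worker-slots to fill, someone must work at least ⌈8/5⌉ = 2 shifts, so k ≥ 2.
k = 2 works: Block 1→Singh, Block 2→Ibarra, Block 3→Ibarra, Block 4→Espinoza, Block 5→Espinoza, Block 6→Singh, Block 7→Cruz, Block 8→Cruz.
Loads: Ibarra 2, Espinoza 2, Singh 2, Fong 0, Cruz 2 — all ≤ 2.

2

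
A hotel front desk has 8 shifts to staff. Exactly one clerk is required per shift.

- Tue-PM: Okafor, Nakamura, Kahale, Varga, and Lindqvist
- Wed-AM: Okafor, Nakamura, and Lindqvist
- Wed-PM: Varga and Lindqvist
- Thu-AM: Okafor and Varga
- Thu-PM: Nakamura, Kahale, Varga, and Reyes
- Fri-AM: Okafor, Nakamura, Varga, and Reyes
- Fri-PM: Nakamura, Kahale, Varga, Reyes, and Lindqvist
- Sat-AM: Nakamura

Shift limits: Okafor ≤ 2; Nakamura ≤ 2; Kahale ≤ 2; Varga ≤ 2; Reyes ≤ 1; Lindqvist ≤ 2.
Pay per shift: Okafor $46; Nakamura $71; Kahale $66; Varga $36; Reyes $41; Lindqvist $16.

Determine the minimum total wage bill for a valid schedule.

Sat-AM can only be covered by Nakamura, so that assignment is forced.
Picking the cheapest available clerk for each shift independently would cost $243, but that ignores the shift limits.
An optimal schedule: Tue-PM→Okafor, Wed-AM→Lindqvist, Wed-PM→Lindqvist, Thu-AM→Varga, Thu-PM→Varga, Fri-AM→Okafor, Fri-PM→Reyes, Sat-AM→Nakamura.
Total: 46 + 16 + 16 + 36 + 36 + 46 + 41 + 71 = $308.

$308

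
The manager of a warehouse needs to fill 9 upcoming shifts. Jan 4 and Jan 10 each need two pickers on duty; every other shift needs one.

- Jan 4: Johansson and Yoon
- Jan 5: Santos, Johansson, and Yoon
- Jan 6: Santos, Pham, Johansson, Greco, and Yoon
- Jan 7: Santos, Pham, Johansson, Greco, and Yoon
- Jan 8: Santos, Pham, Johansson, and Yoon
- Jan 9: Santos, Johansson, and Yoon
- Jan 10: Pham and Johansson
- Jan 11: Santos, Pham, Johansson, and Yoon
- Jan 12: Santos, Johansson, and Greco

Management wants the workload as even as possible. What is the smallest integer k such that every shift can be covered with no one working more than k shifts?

With 5 pickers and 11 worker-slots to fill, someone must work at least ⌈11/5⌉ = 3 shifts, so k ≥ 3.
k = 3 works: Jan 4→Johansson+Yoon, Jan 5→Santos, Jan 6→Johansson, Jan 7→Greco, Jan 8→Pham, Jan 9→Santos, Jan 10→Pham+Johansson, Jan 11→Pham, Jan 12→Santos.
Loads: Santos 3, Pham 3, Johansson 3, Greco 1, Yoon 1 — all ≤ 3.

3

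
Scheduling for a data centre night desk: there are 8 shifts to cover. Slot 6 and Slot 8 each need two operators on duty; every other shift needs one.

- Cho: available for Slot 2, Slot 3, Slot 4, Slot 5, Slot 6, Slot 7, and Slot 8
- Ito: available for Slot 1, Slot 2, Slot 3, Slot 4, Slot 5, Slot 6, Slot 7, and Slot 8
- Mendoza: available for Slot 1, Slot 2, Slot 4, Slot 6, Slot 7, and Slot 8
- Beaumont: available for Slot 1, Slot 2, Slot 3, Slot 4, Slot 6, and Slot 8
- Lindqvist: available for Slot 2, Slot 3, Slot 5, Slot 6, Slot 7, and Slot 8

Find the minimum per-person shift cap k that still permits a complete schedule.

2

With 5 operators and 10 worker-slots to fill, someone must work at least ⌈10/5⌉ = 2 shifts, so k ≥ 2.
k = 2 works: Slot 1→Ito, Slot 2→Mendoza, Slot 3→Cho, Slot 4→Ito, Slot 5→Cho, Slot 6→Beaumont+Lindqvist, Slot 7→Mendoza, Slot 8→Beaumont+Lindqvist.
Loads: Cho 2, Ito 2, Mendoza 2, Beaumont 2, Lindqvist 2 — all ≤ 2.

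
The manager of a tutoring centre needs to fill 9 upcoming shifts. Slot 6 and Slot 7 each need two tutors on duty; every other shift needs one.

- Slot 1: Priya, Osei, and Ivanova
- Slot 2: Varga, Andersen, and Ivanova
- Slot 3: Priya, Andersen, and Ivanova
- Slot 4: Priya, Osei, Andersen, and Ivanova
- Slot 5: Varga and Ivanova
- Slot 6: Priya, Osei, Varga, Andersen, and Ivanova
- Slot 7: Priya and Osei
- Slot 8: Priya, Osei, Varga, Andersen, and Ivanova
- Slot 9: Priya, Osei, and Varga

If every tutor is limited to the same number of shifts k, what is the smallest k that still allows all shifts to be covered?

With 5 tutors and 11 worker-slots to fill, someone must work at least ⌈11/5⌉ = 3 shifts, so k ≥ 3.
k = 3 works: Slot 1→Priya, Slot 2→Varga, Slot 3→Priya, Slot 4→Osei, Slot 5→Varga, Slot 6→Andersen+Ivanova, Slot 7→Priya+Osei, Slot 8→Varga, Slot 9→Osei.
Loads: Priya 3, Osei 3, Varga 3, Andersen 1, Ivanova 1 — all ≤ 3.

3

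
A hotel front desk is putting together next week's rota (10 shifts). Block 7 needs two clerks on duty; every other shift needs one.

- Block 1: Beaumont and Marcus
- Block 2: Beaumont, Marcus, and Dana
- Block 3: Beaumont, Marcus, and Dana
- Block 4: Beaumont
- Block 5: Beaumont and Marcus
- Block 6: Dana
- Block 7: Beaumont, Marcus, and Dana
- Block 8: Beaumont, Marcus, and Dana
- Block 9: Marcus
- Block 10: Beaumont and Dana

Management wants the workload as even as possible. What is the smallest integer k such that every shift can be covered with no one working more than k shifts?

With 3 clerks and 11 worker-slots to fill, someone must work at least ⌈11/3⌉ = 4 shifts, so k ≥ 4.
k = 4 works: Block 1→Beaumont, Block 2→Marcus, Block 3→Marcus, Block 4→Beaumont, Block 5→Beaumont, Block 6→Dana, Block 7→Marcus+Dana, Block 8→Dana, Block 9→Marcus, Block 10→Beaumont.
Loads: Beaumont 4, Marcus 4, Dana 3 — all ≤ 4.

4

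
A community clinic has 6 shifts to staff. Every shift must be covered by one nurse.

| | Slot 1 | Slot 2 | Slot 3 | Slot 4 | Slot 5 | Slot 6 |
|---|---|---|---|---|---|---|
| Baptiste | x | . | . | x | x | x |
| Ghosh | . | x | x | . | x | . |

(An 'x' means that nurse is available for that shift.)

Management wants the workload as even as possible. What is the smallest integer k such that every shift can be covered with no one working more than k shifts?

3

With 2 nurses and 6 worker-slots to fill, someone must work at least ⌈6/2⌉ = 3 shifts, so k ≥ 3.
k = 3 works: Slot 1→Baptiste, Slot 2→Ghosh, Slot 3→Ghosh, Slot 4→Baptiste, Slot 5→Ghosh, Slot 6→Baptiste.
Loads: Baptiste 3, Ghosh 3 — all ≤ 3.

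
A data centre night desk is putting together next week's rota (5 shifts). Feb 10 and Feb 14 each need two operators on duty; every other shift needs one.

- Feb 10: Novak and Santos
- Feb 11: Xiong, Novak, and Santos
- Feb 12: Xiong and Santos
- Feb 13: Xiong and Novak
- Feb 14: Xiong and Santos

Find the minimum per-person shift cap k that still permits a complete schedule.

With 3 operators and 7 worker-slots to fill, someone must work at least ⌈7/3⌉ = 3 shifts, so k ≥ 3.
k = 3 works: Feb 10→Novak+Santos, Feb 11→Novak, Feb 12→Xiong, Feb 13→Xiong, Feb 14→Xiong+Santos.
Loads: Xiong 3, Novak 2, Santos 2 — all ≤ 3.

3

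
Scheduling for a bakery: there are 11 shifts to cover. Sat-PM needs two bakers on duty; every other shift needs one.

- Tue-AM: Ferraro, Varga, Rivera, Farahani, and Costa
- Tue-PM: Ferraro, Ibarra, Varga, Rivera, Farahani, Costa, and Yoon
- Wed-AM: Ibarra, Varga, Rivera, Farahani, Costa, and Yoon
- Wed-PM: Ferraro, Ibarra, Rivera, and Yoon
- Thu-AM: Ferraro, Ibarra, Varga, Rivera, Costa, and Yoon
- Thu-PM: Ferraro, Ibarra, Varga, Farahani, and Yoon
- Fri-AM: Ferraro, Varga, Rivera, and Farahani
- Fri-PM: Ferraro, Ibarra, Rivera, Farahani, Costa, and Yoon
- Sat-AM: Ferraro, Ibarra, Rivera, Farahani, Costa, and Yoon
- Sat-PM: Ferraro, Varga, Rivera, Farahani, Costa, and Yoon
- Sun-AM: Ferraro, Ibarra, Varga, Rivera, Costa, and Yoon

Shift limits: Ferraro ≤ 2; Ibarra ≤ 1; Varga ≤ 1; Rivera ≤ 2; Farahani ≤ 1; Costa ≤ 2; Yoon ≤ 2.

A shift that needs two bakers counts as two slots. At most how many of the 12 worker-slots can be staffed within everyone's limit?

11

Total capacity across all bakers is 2+1+1+2+1+2+2 = 11, and 12 slots are needed, so at most 11 can be filled.
An assignment achieving 11: Tue-AM→Varga, Wed-AM→Rivera, Wed-PM→Ferraro, Thu-AM→Rivera, Thu-PM→Ibarra, Fri-AM→Ferraro, Fri-PM→Farahani, Sat-AM→Costa, Sat-PM→Costa+Yoon, Sun-AM→Yoon.
Loads: Ferraro 2/2, Ibarra 1/1, Varga 1/1, Rivera 2/2, Farahani 1/1, Costa 2/2, Yoon 2/2.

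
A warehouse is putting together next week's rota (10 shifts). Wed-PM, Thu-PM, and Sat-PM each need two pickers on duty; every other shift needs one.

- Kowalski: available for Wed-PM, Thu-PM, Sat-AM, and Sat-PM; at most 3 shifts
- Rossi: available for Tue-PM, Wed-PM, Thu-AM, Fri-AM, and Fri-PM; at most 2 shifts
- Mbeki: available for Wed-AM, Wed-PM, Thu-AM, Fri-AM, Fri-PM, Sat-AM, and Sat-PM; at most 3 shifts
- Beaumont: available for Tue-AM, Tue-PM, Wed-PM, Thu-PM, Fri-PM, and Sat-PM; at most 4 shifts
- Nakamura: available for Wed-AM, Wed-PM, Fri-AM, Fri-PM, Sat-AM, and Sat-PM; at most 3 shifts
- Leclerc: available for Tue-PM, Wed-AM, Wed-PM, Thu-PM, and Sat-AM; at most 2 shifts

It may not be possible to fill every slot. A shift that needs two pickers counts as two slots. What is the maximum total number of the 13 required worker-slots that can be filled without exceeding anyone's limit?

Total capacity across all pickers is 3+2+3+4+3+2 = 17, and 13 slots are needed, so at most 13 can be filled.
An assignment achieving 13: Tue-AM→Beaumont, Tue-PM→Rossi, Wed-AM→Mbeki, Wed-PM→Beaumont+Nakamura, Thu-AM→Rossi, Thu-PM→Kowalski+Beaumont, Fri-AM→Mbeki, Fri-PM→Mbeki, Sat-AM→Kowalski, Sat-PM→Kowalski+Beaumont.
Loads: Kowalski 3/3, Rossi 2/2, Mbeki 3/3, Beaumont 4/4, Nakamura 1/3, Leclerc 0/2.

13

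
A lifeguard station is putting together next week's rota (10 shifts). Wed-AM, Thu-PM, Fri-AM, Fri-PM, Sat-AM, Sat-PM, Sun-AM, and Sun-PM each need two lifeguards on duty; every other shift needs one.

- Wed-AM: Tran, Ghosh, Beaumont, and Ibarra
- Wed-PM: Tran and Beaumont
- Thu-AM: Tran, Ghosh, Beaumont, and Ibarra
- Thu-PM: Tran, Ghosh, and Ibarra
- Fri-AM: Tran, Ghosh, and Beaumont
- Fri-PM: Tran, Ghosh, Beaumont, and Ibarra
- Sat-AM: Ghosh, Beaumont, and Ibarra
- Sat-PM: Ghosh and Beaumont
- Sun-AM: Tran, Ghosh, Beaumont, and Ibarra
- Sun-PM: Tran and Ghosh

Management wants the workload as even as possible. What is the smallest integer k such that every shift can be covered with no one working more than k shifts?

With 4 lifeguards and 18 worker-slots to fill, someone must work at least ⌈18/4⌉ = 5 shifts, so k ≥ 5.
k = 5 works: Wed-AM→Beaumont+Ibarra, Wed-PM→Tran, Thu-AM→Tran, Thu-PM→Tran+Ghosh, Fri-AM→Tran+Ghosh, Fri-PM→Beaumont+Ibarra, Sat-AM→Ghosh+Beaumont, Sat-PM→Ghosh+Beaumont, Sun-AM→Beaumont+Ibarra, Sun-PM→Tran+Ghosh.
Loads: Tran 5, Ghosh 5, Beaumont 5, Ibarra 3 — all ≤ 5.

5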